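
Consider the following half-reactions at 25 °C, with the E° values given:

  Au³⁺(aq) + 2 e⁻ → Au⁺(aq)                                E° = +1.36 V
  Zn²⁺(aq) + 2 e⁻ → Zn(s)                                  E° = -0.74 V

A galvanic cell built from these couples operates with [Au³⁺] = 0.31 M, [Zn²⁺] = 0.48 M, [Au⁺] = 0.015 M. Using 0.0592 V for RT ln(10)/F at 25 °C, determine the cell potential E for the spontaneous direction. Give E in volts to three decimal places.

Au³⁺/Au⁺ is the cathode (higher E°), Zn²⁺/Zn the anode: E°cell = +1.36 − (-0.74) = +2.10 V, n = 2.
Overall: Au³⁺(aq) + Zn(s) → Au⁺(aq) + Zn²⁺(aq)
Q = [Au⁺]·[Zn²⁺] / ([Au³⁺]); log Q = -1.634.
E = E° − (0.0592/n) log Q = +2.10 − (0.0592/2)(-1.634) = +2.148 V.

+2.148 V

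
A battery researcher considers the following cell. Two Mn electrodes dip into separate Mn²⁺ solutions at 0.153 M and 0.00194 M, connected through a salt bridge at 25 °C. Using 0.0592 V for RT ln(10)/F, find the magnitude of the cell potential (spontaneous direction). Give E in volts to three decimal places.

+0.056 V

For a concentration cell E°cell = 0. The 0.153 M side is the cathode (reduction is favoured where [Mn²⁺] is higher).
With n = 2, E = −(0.0592/2) log([Mn²⁺]ₐₙ/[Mn²⁺]꜀ₐₜ) = −(0.0592/2) log(0.00194/0.153) = −(0.0592/2)(-1.897) = +0.056 V.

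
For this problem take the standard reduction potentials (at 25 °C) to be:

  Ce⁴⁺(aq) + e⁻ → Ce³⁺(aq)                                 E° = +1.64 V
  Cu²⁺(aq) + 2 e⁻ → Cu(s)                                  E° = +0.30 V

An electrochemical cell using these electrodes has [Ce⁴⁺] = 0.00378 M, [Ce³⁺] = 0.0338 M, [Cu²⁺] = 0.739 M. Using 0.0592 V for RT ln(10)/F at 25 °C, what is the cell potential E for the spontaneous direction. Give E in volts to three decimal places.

+1.288 V

Ce⁴⁺/Ce³⁺ is the cathode (higher E°), Cu²⁺/Cu the anode: E°cell = +1.64 − (+0.30) = +1.34 V, n = 2.
Overall: 2 Ce⁴⁺(aq) + Cu(s) → 2 Ce³⁺(aq) + Cu²⁺(aq)
Q = [Ce³⁺]^2·[Cu²⁺] / ([Ce⁴⁺]^2); log Q = 1.771.
E = E° − (0.0592/n) log Q = +1.34 − (0.0592/2)(1.771) = +1.288 V.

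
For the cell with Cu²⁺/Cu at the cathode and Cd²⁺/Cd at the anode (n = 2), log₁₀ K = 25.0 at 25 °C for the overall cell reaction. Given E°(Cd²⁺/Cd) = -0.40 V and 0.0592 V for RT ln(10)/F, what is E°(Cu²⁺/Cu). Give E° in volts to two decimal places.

+0.34 V

E°cell = (0.0592/n)·log K = (0.0592/2)(25.0) = +0.740 V.
Since Cu²⁺/Cu is the cathode and Cd²⁺/Cd the anode, E°cell = E°(Cu²⁺/Cu) − E°(Cd²⁺/Cd).
So E°(Cu²⁺/Cu) = E°cell + E°(Cd²⁺/Cd) = +0.740 + (-0.40) = +0.34 V.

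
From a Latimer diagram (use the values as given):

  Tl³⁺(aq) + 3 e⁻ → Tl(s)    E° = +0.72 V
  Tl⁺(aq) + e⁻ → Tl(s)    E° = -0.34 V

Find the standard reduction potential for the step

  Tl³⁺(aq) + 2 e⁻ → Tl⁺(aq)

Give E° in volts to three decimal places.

Sequential free energies add, so n₃E°₃ = n₁E°₁ + n₂E°₂.
With n₃ = 3, and the known step contributing 1×(-0.34) V, the unknown satisfies 2·E° = 3×(+0.72) − 1×(-0.34) = +2.500.
E° = +2.500 / 2 = +1.250 V.

+1.250 V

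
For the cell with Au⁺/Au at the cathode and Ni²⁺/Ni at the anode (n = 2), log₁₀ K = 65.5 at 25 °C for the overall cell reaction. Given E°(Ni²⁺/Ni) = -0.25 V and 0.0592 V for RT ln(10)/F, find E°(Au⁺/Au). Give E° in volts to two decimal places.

+1.69 V

E°cell = (0.0592/n)·log K = (0.0592/2)(65.5) = +1.939 V.
Since Au⁺/Au is the cathode and Ni²⁺/Ni the anode, E°cell = E°(Au⁺/Au) − E°(Ni²⁺/Ni).
So E°(Au⁺/Au) = E°cell + E°(Ni²⁺/Ni) = +1.939 + (-0.25) = +1.69 V.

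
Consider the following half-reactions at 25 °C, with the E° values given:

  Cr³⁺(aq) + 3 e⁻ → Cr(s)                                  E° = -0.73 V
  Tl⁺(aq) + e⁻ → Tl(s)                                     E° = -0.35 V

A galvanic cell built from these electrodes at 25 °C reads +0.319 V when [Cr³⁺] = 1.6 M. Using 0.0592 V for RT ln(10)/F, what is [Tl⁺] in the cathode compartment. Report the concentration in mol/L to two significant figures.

Tl⁺/Tl is the cathode, Cr³⁺/Cr the anode: E°cell = +0.38 V, n = 3.
Overall reaction: 3 Tl⁺(aq) + Cr(s) → 3 Tl(s) + Cr³⁺(aq); Q = [Cr³⁺]^1/[Tl⁺]^3.
From E = E° − (0.0592/n) log Q: log Q = (E° − E)·n/0.0592 = (+0.38 − (+0.319))·3/0.0592 = 3.0912.
So 3·log[Tl⁺] = 1·log(1.6) − log Q = 0.2041 − (3.0912) = -2.8871; log[Tl⁺] = -2.8871 / 3 = -0.9624; [Tl⁺] = 10^(-0.9624) ≈ 0.11 M.

0.11 M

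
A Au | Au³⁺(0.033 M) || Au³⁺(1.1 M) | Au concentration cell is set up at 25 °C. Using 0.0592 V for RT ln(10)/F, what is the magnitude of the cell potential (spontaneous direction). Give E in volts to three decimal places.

For a concentration cell E°cell = 0. The 1.1 M side is the cathode (reduction is favoured where [Au³⁺] is higher).
With n = 3, E = −(0.0592/3) log([Au³⁺]ₐₙ/[Au³⁺]꜀ₐₜ) = −(0.0592/3) log(0.033/1.1) = −(0.0592/3)(-1.523) = +0.030 V.

+0.030 V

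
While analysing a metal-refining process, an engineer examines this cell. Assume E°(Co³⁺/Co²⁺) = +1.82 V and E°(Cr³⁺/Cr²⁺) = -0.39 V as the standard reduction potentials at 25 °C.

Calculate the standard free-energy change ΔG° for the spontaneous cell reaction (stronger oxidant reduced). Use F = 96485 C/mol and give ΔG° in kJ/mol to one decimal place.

Co³⁺/Co²⁺ (E° = +1.82 V) is the cathode; Cr³⁺/Cr²⁺ (E° = -0.39 V) is the anode, so E°cell = +2.21 V.
Balancing electrons gives n = 1 (lcm of 1 and 1).
ΔG° = −nFE° = −(1)(96485)(+2.21) = -213,232 J = -213.2 kJ/mol.

-213.2 kJ/mol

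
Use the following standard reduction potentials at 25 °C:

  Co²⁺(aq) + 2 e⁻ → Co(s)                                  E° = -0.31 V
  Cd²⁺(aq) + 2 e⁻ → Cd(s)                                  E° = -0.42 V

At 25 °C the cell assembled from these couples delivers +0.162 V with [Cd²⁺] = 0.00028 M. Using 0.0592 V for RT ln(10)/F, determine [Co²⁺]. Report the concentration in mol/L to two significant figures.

Co²⁺/Co is the cathode, Cd²⁺/Cd the anode: E°cell = +0.11 V, n = 2.
Overall reaction: Co²⁺(aq) + Cd(s) → Co(s) + Cd²⁺(aq); Q = [Cd²⁺]^1/[Co²⁺]^1.
From E = E° − (0.0592/n) log Q: log Q = (E° − E)·n/0.0592 = (+0.11 − (+0.162))·2/0.0592 = -1.7568.
So 1·log[Co²⁺] = 1·log(0.00028) − log Q = -3.5528 − (-1.7568) = -1.7960; [Co²⁺] = 10^(-1.7960) ≈ 0.016 M.

0.016 M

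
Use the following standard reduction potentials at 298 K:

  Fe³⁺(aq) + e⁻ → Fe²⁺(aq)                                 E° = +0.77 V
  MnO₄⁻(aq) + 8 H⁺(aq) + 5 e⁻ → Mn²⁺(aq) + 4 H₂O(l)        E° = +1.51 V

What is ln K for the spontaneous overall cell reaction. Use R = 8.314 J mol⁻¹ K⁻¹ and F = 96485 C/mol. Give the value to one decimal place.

144.1

Cathode: MnO₄⁻/Mn²⁺; anode: Fe³⁺/Fe²⁺. E°cell = (+1.51) − (+0.77) = +0.74 V, with n = 5.
ΔG° = −nFE° = −RT ln K, so ln K = nFE°/(RT) = (5)(96485)(+0.74) / ((8.314)(298)) = 144.090.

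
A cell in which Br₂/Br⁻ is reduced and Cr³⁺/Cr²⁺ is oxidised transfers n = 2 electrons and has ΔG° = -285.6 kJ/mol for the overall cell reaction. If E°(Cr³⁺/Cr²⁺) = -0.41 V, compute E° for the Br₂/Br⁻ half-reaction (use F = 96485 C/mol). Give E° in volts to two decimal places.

E°cell = −ΔG°/(nF) = −(-285.6×10³)/((2)(96485)) = +1.480 V.
Since Br₂/Br⁻ is the cathode and Cr³⁺/Cr²⁺ the anode, E°cell = E°(Br₂/Br⁻) − E°(Cr³⁺/Cr²⁺).
So E°(Br₂/Br⁻) = E°cell + E°(Cr³⁺/Cr²⁺) = +1.480 + (-0.41) = +1.07 V.

+1.07 V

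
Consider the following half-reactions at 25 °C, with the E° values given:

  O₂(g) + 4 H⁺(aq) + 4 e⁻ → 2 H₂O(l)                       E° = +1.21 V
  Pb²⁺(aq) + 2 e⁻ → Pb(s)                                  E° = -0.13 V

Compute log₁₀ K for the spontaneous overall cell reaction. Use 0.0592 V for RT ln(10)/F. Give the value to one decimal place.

Cathode: O₂/H₂O; anode: Pb²⁺/Pb. E°cell = +1.34 V, n = 4.
log K = nE°cell / 0.0592 = (4)(+1.34) / 0.0592 = 90.5.

90.5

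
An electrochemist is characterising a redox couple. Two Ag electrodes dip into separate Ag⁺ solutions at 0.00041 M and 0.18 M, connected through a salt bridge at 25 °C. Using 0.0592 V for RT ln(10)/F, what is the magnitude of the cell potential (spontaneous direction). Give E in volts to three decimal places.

For a concentration cell E°cell = 0. The 0.18 M side is the cathode (reduction is favoured where [Ag⁺] is higher).
With n = 1, E = −(0.0592/1) log([Ag⁺]ₐₙ/[Ag⁺]꜀ₐₜ) = −(0.0592/1) log(0.00041/0.18) = −(0.0592/1)(-2.642) = +0.156 V.

+0.156 V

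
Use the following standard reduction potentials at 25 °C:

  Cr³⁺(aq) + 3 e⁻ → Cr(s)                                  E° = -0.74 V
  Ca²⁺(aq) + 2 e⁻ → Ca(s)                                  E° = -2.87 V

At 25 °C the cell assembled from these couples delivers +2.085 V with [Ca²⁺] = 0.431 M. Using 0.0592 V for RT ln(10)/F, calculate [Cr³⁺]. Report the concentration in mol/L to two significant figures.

Cr³⁺/Cr is the cathode, Ca²⁺/Ca the anode: E°cell = +2.13 V, n = 6.
Overall reaction: 2 Cr³⁺(aq) + 3 Ca(s) → 2 Cr(s) + 3 Ca²⁺(aq); Q = [Ca²⁺]^3/[Cr³⁺]^2.
From E = E° − (0.0592/n) log Q: log Q = (E° − E)·n/0.0592 = (+2.13 − (+2.085))·6/0.0592 = 4.5608.
So 2·log[Cr³⁺] = 3·log(0.431) − log Q = -1.0966 − (4.5608) = -5.6574; log[Cr³⁺] = -5.6574 / 2 = -2.8287; [Cr³⁺] = 10^(-2.8287) ≈ 0.0015 M.

0.0015 M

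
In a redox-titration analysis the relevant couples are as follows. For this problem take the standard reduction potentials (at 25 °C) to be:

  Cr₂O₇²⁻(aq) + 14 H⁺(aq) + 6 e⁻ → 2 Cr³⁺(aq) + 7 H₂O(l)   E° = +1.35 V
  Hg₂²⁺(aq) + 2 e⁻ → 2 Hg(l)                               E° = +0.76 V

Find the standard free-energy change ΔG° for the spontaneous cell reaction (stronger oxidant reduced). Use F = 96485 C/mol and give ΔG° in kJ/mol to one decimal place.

Cr₂O₇²⁻/Cr³⁺ (E° = +1.35 V) is the cathode; Hg₂²⁺/Hg (E° = +0.76 V) is the anode, so E°cell = +0.59 V.
Balancing electrons gives n = 6 (lcm of 6 and 2).
ΔG° = −nFE° = −(6)(96485)(+0.59) = -341,557 J = -341.6 kJ/mol.

-341.6 kJ/mol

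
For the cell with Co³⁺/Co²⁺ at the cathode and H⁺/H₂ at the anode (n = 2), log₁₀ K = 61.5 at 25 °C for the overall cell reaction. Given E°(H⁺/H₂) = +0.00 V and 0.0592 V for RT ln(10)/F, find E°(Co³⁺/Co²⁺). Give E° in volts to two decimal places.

E°cell = (0.0592/n)·log K = (0.0592/2)(61.5) = +1.820 V.
Since Co³⁺/Co²⁺ is the cathode and H⁺/H₂ the anode, E°cell = E°(Co³⁺/Co²⁺) − E°(H⁺/H₂).
So E°(Co³⁺/Co²⁺) = E°cell + E°(H⁺/H₂) = +1.820 + (+0.00) = +1.82 V.

+1.82 V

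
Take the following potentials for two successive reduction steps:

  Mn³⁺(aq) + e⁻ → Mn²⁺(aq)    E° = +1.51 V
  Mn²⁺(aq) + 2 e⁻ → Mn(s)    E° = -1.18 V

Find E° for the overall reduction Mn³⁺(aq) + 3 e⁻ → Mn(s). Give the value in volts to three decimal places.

-0.283 V

Adding the free-energy changes (−nFE°) of the two steps gives −n₃FE°₃ = −n₁FE°₁ − n₂FE°₂.
E°₃ = (1×+1.51 + 2×-1.18) / 3 = (-0.850) / 3 = -0.283 V.
E° values themselves are not directly additive — weighting by electron count is essential.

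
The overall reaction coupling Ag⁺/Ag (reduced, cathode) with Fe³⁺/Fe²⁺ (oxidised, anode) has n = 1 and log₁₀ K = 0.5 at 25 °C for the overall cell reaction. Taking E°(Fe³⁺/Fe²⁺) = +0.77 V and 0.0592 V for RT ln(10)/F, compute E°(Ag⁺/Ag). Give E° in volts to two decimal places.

+0.80 V

E°cell = (0.0592/n)·log K = (0.0592/1)(0.5) = +0.030 V.
Since Ag⁺/Ag is the cathode and Fe³⁺/Fe²⁺ the anode, E°cell = E°(Ag⁺/Ag) − E°(Fe³⁺/Fe²⁺).
So E°(Ag⁺/Ag) = E°cell + E°(Fe³⁺/Fe²⁺) = +0.030 + (+0.77) = +0.80 V.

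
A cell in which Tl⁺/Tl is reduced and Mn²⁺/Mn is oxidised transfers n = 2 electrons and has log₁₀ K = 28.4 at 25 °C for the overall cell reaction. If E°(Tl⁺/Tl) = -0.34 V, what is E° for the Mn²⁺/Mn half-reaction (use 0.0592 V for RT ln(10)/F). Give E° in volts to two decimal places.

E°cell = (0.0592/n)·log K = (0.0592/2)(28.4) = +0.841 V.
Since Tl⁺/Tl is the cathode and Mn²⁺/Mn the anode, E°cell = E°(Tl⁺/Tl) − E°(Mn²⁺/Mn).
So E°(Mn²⁺/Mn) = E°(Tl⁺/Tl) − E°cell = (-0.34) − (+0.841) = -1.18 V.

-1.18 V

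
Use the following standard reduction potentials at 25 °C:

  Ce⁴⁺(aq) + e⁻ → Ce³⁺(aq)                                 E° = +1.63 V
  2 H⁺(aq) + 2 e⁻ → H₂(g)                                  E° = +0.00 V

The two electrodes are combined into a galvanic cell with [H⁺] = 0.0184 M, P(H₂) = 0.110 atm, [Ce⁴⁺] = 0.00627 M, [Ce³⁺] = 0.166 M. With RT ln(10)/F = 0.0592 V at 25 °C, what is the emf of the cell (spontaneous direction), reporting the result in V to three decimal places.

Ce⁴⁺/Ce³⁺ is the cathode (higher E°), H⁺/H₂ the anode: E°cell = +1.63 − (+0.00) = +1.63 V, n = 2.
Overall: 2 Ce⁴⁺(aq) + H₂(g) → 2 Ce³⁺(aq) + 2 H⁺(aq)
Q = [Ce³⁺]^2·[H⁺]^2 / ([Ce⁴⁺]^2·P(H₂)); log Q = 0.334.
E = E° − (0.0592/n) log Q = +1.63 − (0.0592/2)(0.334) = +1.620 V.

+1.620 V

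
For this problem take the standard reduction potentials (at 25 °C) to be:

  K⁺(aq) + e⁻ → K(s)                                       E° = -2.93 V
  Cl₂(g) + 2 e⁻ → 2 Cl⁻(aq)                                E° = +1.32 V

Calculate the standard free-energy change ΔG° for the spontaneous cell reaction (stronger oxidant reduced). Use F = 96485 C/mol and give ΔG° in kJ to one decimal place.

Cl₂/Cl⁻ (E° = +1.32 V) is the cathode; K⁺/K (E° = -2.93 V) is the anode, so E°cell = +4.25 V.
Balancing electrons gives n = 2 (lcm of 2 and 1).
ΔG° = −nFE° = −(2)(96485)(+4.25) = -820,122 J = -820.1 kJ.

-820.1 kJ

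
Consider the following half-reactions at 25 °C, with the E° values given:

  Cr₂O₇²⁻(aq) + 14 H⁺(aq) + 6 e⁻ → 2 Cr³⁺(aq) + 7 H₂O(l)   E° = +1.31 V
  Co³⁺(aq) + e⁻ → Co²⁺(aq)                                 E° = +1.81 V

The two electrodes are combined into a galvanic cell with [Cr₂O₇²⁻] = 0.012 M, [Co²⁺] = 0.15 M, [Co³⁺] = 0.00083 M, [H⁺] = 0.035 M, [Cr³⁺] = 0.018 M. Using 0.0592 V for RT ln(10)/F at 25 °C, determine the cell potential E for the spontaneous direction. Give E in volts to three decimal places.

+0.552 V

Co³⁺/Co²⁺ is the cathode (higher E°), Cr₂O₇²⁻/Cr³⁺ the anode: E°cell = +1.81 − (+1.31) = +0.50 V, n = 6.
Overall: 6 Co³⁺(aq) + 2 Cr³⁺(aq) + 7 H₂O(l) → 6 Co²⁺(aq) + Cr₂O₇²⁻(aq) + 14 H⁺(aq)
Q = [Co²⁺]^6·[Cr₂O₇²⁻]·[H⁺]^14 / ([Co³⁺]^6·[Cr³⁺]^2); log Q = -5.272.
E = E° − (0.0592/n) log Q = +0.50 − (0.0592/6)(-5.272) = +0.552 V.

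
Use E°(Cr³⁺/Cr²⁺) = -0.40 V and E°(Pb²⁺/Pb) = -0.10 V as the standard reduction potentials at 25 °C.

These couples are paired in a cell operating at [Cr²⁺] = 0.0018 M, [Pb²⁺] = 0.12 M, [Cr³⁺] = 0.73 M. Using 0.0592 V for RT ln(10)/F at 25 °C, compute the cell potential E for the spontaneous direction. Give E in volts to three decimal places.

Pb²⁺/Pb is the cathode (higher E°), Cr³⁺/Cr²⁺ the anode: E°cell = -0.10 − (-0.40) = +0.30 V, n = 2.
Overall: Pb²⁺(aq) + 2 Cr²⁺(aq) → Pb(s) + 2 Cr³⁺(aq)
Q = [Cr³⁺]^2 / ([Pb²⁺]·[Cr²⁺]^2); log Q = 6.137.
E = E° − (0.0592/n) log Q = +0.30 − (0.0592/2)(6.137) = +0.118 V.

+0.118 V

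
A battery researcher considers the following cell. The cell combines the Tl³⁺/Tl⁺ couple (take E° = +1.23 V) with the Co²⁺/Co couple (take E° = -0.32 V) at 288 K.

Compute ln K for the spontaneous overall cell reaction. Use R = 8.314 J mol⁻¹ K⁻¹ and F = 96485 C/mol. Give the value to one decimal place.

124.9

Cathode: Tl³⁺/Tl⁺; anode: Co²⁺/Co. E°cell = (+1.23) − (-0.32) = +1.55 V, with n = 2.
ΔG° = −nFE° = −RT ln K, so ln K = nFE°/(RT) = (2)(96485)(+1.55) / ((8.314)(288)) = 124.916.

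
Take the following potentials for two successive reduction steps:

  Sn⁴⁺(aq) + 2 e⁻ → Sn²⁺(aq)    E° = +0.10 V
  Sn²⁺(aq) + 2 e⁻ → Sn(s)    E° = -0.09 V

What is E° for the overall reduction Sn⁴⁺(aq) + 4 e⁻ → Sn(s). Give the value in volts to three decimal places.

+0.005 V

Since ΔG° = −nFE° is additive over sequential reductions, n₃E°₃ = n₁E°₁ + n₂E°₂.
E°₃ = (2×+0.10 + 2×-0.09) / 4 = (+0.020) / 4 = +0.005 V.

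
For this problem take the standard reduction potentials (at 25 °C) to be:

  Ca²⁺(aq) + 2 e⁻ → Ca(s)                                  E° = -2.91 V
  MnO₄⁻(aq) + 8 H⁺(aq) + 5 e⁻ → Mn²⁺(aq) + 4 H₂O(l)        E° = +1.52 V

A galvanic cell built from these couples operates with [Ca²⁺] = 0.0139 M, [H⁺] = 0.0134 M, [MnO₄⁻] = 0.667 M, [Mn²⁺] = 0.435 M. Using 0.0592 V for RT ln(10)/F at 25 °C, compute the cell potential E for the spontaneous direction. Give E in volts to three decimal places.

MnO₄⁻/Mn²⁺ is the cathode (higher E°), Ca²⁺/Ca the anode: E°cell = +1.52 − (-2.91) = +4.43 V, n = 10.
Overall: 2 MnO₄⁻(aq) + 16 H⁺(aq) + 5 Ca(s) → 2 Mn²⁺(aq) + 8 H₂O(l) + 5 Ca²⁺(aq)
Q = [Mn²⁺]^2·[Ca²⁺]^5 / ([MnO₄⁻]^2·[H⁺]^16); log Q = 20.310.
E = E° − (0.0592/n) log Q = +4.43 − (0.0592/10)(20.310) = +4.310 V.

+4.310 V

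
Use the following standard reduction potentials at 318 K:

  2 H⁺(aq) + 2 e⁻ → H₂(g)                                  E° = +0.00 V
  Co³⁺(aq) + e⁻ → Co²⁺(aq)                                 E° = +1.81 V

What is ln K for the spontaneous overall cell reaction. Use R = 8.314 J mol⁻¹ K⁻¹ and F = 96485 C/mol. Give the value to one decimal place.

132.1

Cathode: Co³⁺/Co²⁺; anode: H⁺/H₂. E°cell = (+1.81) − (+0.00) = +1.81 V, with n = 2.
ΔG° = −nFE° = −RT ln K, so ln K = nFE°/(RT) = (2)(96485)(+1.81) / ((8.314)(318)) = 132.109.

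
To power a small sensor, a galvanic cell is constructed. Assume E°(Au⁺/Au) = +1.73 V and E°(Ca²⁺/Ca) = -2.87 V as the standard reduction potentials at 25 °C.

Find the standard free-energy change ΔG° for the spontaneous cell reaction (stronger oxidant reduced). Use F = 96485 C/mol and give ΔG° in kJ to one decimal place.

Au⁺/Au (E° = +1.73 V) is the cathode; Ca²⁺/Ca (E° = -2.87 V) is the anode, so E°cell = +4.60 V.
Balancing electrons gives n = 2 (lcm of 1 and 2).
ΔG° = −nFE° = −(2)(96485)(+4.60) = -887,662 J = -887.7 kJ.

-887.7 kJ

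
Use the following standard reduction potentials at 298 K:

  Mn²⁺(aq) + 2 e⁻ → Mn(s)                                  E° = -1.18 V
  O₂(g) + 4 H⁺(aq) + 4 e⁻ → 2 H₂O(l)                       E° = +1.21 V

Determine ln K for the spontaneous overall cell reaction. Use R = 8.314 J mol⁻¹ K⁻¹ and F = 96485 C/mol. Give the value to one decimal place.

Cathode: O₂/H₂O; anode: Mn²⁺/Mn. E°cell = (+1.21) − (-1.18) = +2.39 V, with n = 4.
ΔG° = −nFE° = −RT ln K, so ln K = nFE°/(RT) = (4)(96485)(+2.39) / ((8.314)(298)) = 372.299.

372.3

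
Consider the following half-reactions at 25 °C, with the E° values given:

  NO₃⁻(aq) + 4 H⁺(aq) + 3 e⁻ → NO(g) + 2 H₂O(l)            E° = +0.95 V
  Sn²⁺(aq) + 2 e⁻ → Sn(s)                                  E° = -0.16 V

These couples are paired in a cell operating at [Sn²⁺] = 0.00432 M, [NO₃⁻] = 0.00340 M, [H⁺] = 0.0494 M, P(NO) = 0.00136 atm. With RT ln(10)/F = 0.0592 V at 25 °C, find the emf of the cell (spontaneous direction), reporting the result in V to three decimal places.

+1.085 V

NO₃⁻/NO is the cathode (higher E°), Sn²⁺/Sn the anode: E°cell = +0.95 − (-0.16) = +1.11 V, n = 6.
Overall: 2 NO₃⁻(aq) + 8 H⁺(aq) + 3 Sn(s) → 2 NO(g) + 4 H₂O(l) + 3 Sn²⁺(aq)
Q = P(NO)^2·[Sn²⁺]^3 / ([NO₃⁻]^2·[H⁺]^8); log Q = 2.561.
E = E° − (0.0592/n) log Q = +1.11 − (0.0592/6)(2.561) = +1.085 V.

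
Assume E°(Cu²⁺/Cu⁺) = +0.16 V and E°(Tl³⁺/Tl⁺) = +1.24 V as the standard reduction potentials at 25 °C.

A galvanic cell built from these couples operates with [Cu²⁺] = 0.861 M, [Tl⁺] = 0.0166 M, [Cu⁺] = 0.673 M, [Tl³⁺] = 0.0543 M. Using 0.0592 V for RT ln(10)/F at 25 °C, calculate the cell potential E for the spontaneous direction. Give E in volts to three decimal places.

+1.089 V

Tl³⁺/Tl⁺ is the cathode (higher E°), Cu²⁺/Cu⁺ the anode: E°cell = +1.24 − (+0.16) = +1.08 V, n = 2.
Overall: Tl³⁺(aq) + 2 Cu⁺(aq) → Tl⁺(aq) + 2 Cu²⁺(aq)
Q = [Tl⁺]·[Cu²⁺]^2 / ([Tl³⁺]·[Cu⁺]^2); log Q = -0.301.
E = E° − (0.0592/n) log Q = +1.08 − (0.0592/2)(-0.301) = +1.089 V.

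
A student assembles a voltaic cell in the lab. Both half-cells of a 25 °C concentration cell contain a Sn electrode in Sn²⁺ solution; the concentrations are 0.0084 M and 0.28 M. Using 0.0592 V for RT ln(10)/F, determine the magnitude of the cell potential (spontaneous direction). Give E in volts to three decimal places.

+0.045 V

For a concentration cell E°cell = 0. The 0.28 M side is the cathode (reduction is favoured where [Sn²⁺] is higher).
With n = 2, E = −(0.0592/2) log([Sn²⁺]ₐₙ/[Sn²⁺]꜀ₐₜ) = −(0.0592/2) log(0.0084/0.28) = −(0.0592/2)(-1.523) = +0.045 V.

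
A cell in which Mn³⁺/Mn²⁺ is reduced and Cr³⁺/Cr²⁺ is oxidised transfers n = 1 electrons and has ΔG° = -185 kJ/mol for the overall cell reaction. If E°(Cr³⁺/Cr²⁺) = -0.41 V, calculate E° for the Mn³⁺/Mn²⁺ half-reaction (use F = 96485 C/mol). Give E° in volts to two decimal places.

E°cell = −ΔG°/(nF) = −(-185×10³)/((1)(96485)) = +1.917 V.
Since Mn³⁺/Mn²⁺ is the cathode and Cr³⁺/Cr²⁺ the anode, E°cell = E°(Mn³⁺/Mn²⁺) − E°(Cr³⁺/Cr²⁺).
So E°(Mn³⁺/Mn²⁺) = E°cell + E°(Cr³⁺/Cr²⁺) = +1.917 + (-0.41) = +1.51 V.

+1.51 V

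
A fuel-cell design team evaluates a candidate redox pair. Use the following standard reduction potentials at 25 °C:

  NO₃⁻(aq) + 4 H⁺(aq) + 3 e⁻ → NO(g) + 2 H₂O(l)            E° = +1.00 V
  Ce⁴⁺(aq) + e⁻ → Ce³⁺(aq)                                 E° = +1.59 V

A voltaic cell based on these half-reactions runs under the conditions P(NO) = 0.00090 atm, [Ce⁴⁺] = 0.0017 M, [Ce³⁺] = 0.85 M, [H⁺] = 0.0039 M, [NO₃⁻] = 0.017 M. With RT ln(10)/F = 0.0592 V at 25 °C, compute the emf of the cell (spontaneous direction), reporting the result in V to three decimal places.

Ce⁴⁺/Ce³⁺ is the cathode (higher E°), NO₃⁻/NO the anode: E°cell = +1.59 − (+1.00) = +0.59 V, n = 3.
Overall: 3 Ce⁴⁺(aq) + NO(g) + 2 H₂O(l) → 3 Ce³⁺(aq) + NO₃⁻(aq) + 4 H⁺(aq)
Q = [Ce³⁺]^3·[NO₃⁻]·[H⁺]^4 / ([Ce⁴⁺]^3·P(NO)); log Q = -0.263.
E = E° − (0.0592/n) log Q = +0.59 − (0.0592/3)(-0.263) = +0.595 V.

+0.595 V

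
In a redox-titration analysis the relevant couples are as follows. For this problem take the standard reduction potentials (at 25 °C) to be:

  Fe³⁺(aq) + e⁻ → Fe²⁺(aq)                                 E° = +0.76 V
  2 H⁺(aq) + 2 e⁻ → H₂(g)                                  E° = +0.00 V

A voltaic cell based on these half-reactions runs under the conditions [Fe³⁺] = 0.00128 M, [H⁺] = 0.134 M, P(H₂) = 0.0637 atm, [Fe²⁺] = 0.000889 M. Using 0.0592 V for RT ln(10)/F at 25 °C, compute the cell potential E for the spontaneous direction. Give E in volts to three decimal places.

Fe³⁺/Fe²⁺ is the cathode (higher E°), H⁺/H₂ the anode: E°cell = +0.76 − (+0.00) = +0.76 V, n = 2.
Overall: 2 Fe³⁺(aq) + H₂(g) → 2 Fe²⁺(aq) + 2 H⁺(aq)
Q = [Fe²⁺]^2·[H⁺]^2 / ([Fe³⁺]^2·P(H₂)); log Q = -0.867.
E = E° − (0.0592/n) log Q = +0.76 − (0.0592/2)(-0.867) = +0.786 V.

+0.786 V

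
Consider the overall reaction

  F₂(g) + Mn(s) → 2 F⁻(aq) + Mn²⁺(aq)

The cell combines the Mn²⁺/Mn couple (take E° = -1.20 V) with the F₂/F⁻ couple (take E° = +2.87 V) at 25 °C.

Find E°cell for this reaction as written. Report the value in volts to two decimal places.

The F₂/F⁻ couple has the higher reduction potential, so it is the cathode; Mn²⁺/Mn is oxidised at the anode.
E°cell = E°(cathode) − E°(anode) = (+2.87) − (-1.20) = +4.07 V.

+4.07 V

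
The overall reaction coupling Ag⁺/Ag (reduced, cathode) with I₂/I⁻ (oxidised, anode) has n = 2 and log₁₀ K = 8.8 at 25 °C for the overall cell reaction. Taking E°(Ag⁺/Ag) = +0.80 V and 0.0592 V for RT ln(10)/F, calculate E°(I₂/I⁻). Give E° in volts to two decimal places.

+0.54 V

E°cell = (0.0592/n)·log K = (0.0592/2)(8.8) = +0.260 V.
Since Ag⁺/Ag is the cathode and I₂/I⁻ the anode, E°cell = E°(Ag⁺/Ag) − E°(I₂/I⁻).
So E°(I₂/I⁻) = E°(Ag⁺/Ag) − E°cell = (+0.80) − (+0.260) = +0.54 V.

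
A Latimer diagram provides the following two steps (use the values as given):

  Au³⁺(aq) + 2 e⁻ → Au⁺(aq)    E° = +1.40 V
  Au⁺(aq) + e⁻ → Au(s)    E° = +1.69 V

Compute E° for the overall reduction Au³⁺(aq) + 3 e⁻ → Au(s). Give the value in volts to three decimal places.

+1.497 V

Standard free energies of sequential steps add: ΔG°₃ = ΔG°₁ + ΔG°₂, so n₃E°₃ = n₁E°₁ + n₂E°₂.
E°₃ = (2×+1.40 + 1×+1.69) / 3 = (+4.490) / 3 = +1.497 V.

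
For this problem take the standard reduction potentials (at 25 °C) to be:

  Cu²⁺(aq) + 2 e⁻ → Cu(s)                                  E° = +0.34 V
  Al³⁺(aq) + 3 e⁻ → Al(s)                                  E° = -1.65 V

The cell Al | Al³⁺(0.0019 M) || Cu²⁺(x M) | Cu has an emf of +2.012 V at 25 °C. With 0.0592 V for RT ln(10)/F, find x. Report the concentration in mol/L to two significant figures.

0.085 M

Cu²⁺/Cu is the cathode, Al³⁺/Al the anode: E°cell = +1.99 V, n = 6.
Overall reaction: 3 Cu²⁺(aq) + 2 Al(s) → 3 Cu(s) + 2 Al³⁺(aq); Q = [Al³⁺]^2/[Cu²⁺]^3.
From E = E° − (0.0592/n) log Q: log Q = (E° − E)·n/0.0592 = (+1.99 − (+2.012))·6/0.0592 = -2.2297.
So 3·log[Cu²⁺] = 2·log(0.0019) − log Q = -5.4425 − (-2.2297) = -3.2128; log[Cu²⁺] = -3.2128 / 3 = -1.0709; [Cu²⁺] = 10^(-1.0709) ≈ 0.085 M.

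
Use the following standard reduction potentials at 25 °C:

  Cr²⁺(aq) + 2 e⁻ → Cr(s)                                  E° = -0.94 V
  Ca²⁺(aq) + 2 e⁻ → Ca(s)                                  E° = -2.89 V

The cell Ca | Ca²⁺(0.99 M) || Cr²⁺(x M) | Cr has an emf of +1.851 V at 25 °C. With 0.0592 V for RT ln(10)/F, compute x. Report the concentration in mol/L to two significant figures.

Cr²⁺/Cr is the cathode, Ca²⁺/Ca the anode: E°cell = +1.95 V, n = 2.
Overall reaction: Cr²⁺(aq) + Ca(s) → Cr(s) + Ca²⁺(aq); Q = [Ca²⁺]^1/[Cr²⁺]^1.
From E = E° − (0.0592/n) log Q: log Q = (E° − E)·n/0.0592 = (+1.95 − (+1.851))·2/0.0592 = 3.3446.
So 1·log[Cr²⁺] = 1·log(0.99) − log Q = -0.0044 − (3.3446) = -3.3490; [Cr²⁺] = 10^(-3.3490) ≈ 0.00045 M.

0.00045 M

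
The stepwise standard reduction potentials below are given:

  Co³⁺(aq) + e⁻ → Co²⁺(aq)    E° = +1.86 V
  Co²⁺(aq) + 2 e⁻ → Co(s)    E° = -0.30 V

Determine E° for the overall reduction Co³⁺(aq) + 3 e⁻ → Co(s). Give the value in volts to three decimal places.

Since ΔG° = −nFE° is additive over sequential reductions, n₃E°₃ = n₁E°₁ + n₂E°₂.
E°₃ = (1×+1.86 + 2×-0.30) / 3 = (+1.260) / 3 = +0.420 V.

+0.420 V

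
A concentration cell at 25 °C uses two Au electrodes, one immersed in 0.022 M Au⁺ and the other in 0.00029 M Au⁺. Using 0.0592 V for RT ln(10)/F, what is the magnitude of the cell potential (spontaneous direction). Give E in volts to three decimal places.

+0.111 V

For a concentration cell E°cell = 0. The 0.022 M side is the cathode (reduction is favoured where [Au⁺] is higher).
With n = 1, E = −(0.0592/1) log([Au⁺]ₐₙ/[Au⁺]꜀ₐₜ) = −(0.0592/1) log(0.00029/0.022) = −(0.0592/1)(-1.880) = +0.111 V.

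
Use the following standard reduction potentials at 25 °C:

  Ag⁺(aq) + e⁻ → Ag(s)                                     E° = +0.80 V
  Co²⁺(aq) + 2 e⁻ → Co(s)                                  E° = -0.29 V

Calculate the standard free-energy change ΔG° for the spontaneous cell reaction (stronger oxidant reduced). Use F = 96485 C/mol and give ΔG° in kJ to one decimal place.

-210.3 kJ

Ag⁺/Ag (E° = +0.80 V) is the cathode; Co²⁺/Co (E° = -0.29 V) is the anode, so E°cell = +1.09 V.
Balancing electrons gives n = 2 (lcm of 1 and 2).
ΔG° = −nFE° = −(2)(96485)(+1.09) = -210,337 J = -210.3 kJ.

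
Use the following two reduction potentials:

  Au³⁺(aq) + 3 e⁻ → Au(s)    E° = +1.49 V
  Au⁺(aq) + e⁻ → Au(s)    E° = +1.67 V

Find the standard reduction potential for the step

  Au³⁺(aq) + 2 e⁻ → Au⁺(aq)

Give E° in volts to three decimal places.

+1.400 V

Sequential free energies add, so n₃E°₃ = n₁E°₁ + n₂E°₂.
With n₃ = 3, and the known step contributing 1×(+1.67) V, the unknown satisfies 2·E° = 3×(+1.49) − 1×(+1.67) = +2.800.
E° = +2.800 / 2 = +1.400 V.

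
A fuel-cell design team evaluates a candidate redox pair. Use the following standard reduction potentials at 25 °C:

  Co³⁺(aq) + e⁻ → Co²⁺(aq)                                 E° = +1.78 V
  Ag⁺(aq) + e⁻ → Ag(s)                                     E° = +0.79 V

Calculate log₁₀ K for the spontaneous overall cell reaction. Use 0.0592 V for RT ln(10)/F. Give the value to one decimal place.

Cathode: Co³⁺/Co²⁺; anode: Ag⁺/Ag. E°cell = +0.99 V, n = 1.
log K = nE°cell / 0.0592 = (1)(+0.99) / 0.0592 = 16.7.

16.7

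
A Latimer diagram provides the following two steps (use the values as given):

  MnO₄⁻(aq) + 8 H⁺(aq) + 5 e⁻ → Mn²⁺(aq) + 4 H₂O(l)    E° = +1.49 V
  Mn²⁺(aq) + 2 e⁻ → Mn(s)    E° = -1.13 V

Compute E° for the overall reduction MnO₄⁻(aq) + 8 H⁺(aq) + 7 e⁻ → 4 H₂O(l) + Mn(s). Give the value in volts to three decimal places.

Adding the free-energy changes (−nFE°) of the two steps gives −n₃FE°₃ = −n₁FE°₁ − n₂FE°₂.
E°₃ = (5×+1.49 + 2×-1.13) / 7 = (+5.190) / 7 = +0.741 V.

+0.741 V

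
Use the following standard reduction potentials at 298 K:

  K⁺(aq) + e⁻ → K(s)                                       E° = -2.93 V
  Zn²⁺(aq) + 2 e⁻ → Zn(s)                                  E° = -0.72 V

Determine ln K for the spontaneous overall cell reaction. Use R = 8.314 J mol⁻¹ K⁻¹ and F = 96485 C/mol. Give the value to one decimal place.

172.1

Cathode: Zn²⁺/Zn; anode: K⁺/K. E°cell = (-0.72) − (-2.93) = +2.21 V, with n = 2.
ΔG° = −nFE° = −RT ln K, so ln K = nFE°/(RT) = (2)(96485)(+2.21) / ((8.314)(298)) = 172.130.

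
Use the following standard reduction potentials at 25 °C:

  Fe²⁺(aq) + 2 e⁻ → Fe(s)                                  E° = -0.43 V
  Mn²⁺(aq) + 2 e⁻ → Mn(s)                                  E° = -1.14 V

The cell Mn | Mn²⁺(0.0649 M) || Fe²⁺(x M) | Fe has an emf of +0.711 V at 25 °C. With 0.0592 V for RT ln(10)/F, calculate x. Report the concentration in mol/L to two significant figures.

0.070 M

Fe²⁺/Fe is the cathode, Mn²⁺/Mn the anode: E°cell = +0.71 V, n = 2.
Overall reaction: Fe²⁺(aq) + Mn(s) → Fe(s) + Mn²⁺(aq); Q = [Mn²⁺]^1/[Fe²⁺]^1.
From E = E° − (0.0592/n) log Q: log Q = (E° − E)·n/0.0592 = (+0.71 − (+0.711))·2/0.0592 = -0.0338.
So 1·log[Fe²⁺] = 1·log(0.0649) − log Q = -1.1878 − (-0.0338) = -1.1540; [Fe²⁺] = 10^(-1.1540) ≈ 0.070 M.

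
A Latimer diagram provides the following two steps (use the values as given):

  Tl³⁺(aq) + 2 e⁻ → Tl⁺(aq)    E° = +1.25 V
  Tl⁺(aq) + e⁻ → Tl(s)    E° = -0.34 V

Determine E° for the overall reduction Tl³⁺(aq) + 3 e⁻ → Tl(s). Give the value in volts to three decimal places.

Since ΔG° = −nFE° is additive over sequential reductions, n₃E°₃ = n₁E°₁ + n₂E°₂.
E°₃ = (2×+1.25 + 1×-0.34) / 3 = (+2.160) / 3 = +0.720 V.
E° values themselves are not directly additive — weighting by electron count is essential.

+0.720 V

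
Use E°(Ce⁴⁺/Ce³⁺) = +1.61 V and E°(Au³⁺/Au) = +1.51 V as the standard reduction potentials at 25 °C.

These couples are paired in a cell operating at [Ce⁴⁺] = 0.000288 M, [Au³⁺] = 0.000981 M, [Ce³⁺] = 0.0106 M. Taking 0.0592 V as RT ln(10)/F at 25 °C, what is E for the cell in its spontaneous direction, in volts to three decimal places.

Ce⁴⁺/Ce³⁺ is the cathode (higher E°), Au³⁺/Au the anode: E°cell = +1.61 − (+1.51) = +0.10 V, n = 3.
Overall: 3 Ce⁴⁺(aq) + Au(s) → 3 Ce³⁺(aq) + Au³⁺(aq)
Q = [Ce³⁺]^3·[Au³⁺] / ([Ce⁴⁺]^3); log Q = 1.689.
E = E° − (0.0592/n) log Q = +0.10 − (0.0592/3)(1.689) = +0.067 V.

+0.067 V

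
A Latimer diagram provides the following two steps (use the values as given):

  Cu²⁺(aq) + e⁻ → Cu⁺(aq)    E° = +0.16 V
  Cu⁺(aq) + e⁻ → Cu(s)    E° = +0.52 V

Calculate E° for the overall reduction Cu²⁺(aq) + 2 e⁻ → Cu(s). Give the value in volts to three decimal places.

Standard free energies of sequential steps add: ΔG°₃ = ΔG°₁ + ΔG°₂, so n₃E°₃ = n₁E°₁ + n₂E°₂.
E°₃ = (1×+0.16 + 1×+0.52) / 2 = (+0.680) / 2 = +0.340 V.

+0.340 V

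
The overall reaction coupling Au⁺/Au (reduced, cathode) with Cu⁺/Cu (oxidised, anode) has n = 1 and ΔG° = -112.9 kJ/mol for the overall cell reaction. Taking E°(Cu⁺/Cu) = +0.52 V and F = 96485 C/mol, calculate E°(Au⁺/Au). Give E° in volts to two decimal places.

E°cell = −ΔG°/(nF) = −(-112.9×10³)/((1)(96485)) = +1.170 V.
Since Au⁺/Au is the cathode and Cu⁺/Cu the anode, E°cell = E°(Au⁺/Au) − E°(Cu⁺/Cu).
So E°(Au⁺/Au) = E°cell + E°(Cu⁺/Cu) = +1.170 + (+0.52) = +1.69 V.

+1.69 V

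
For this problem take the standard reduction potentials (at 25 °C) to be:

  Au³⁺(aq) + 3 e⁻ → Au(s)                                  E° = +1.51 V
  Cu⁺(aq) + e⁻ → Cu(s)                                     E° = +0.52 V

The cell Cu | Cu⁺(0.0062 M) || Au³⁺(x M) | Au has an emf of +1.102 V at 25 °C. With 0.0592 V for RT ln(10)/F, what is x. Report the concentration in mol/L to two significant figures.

0.11 M

Au³⁺/Au is the cathode, Cu⁺/Cu the anode: E°cell = +0.99 V, n = 3.
Overall reaction: Au³⁺(aq) + 3 Cu(s) → Au(s) + 3 Cu⁺(aq); Q = [Cu⁺]^3/[Au³⁺]^1.
From E = E° − (0.0592/n) log Q: log Q = (E° − E)·n/0.0592 = (+0.99 − (+1.102))·3/0.0592 = -5.6757.
So 1·log[Au³⁺] = 3·log(0.0062) − log Q = -6.6228 − (-5.6757) = -0.9471; [Au³⁺] = 10^(-0.9471) ≈ 0.11 M.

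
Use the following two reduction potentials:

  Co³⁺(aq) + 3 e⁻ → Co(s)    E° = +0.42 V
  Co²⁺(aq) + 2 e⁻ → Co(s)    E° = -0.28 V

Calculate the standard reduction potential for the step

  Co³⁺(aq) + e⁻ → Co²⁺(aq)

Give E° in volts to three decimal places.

Sequential free energies add, so n₃E°₃ = n₁E°₁ + n₂E°₂.
With n₃ = 3, and the known step contributing 2×(-0.28) V, the unknown satisfies 1·E° = 3×(+0.42) − 2×(-0.28) = +1.820.
E° = +1.820 / 1 = +1.820 V.

+1.820 V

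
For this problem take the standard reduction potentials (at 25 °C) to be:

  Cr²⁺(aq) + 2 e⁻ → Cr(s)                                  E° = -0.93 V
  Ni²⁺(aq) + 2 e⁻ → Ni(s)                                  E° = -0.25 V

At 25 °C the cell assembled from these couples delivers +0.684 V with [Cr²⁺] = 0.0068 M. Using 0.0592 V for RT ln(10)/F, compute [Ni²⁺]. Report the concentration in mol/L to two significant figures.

Ni²⁺/Ni is the cathode, Cr²⁺/Cr the anode: E°cell = +0.68 V, n = 2.
Overall reaction: Ni²⁺(aq) + Cr(s) → Ni(s) + Cr²⁺(aq); Q = [Cr²⁺]^1/[Ni²⁺]^1.
From E = E° − (0.0592/n) log Q: log Q = (E° − E)·n/0.0592 = (+0.68 − (+0.684))·2/0.0592 = -0.1351.
So 1·log[Ni²⁺] = 1·log(0.0068) − log Q = -2.1675 − (-0.1351) = -2.0324; [Ni²⁺] = 10^(-2.0324) ≈ 0.0093 M.

0.0093 M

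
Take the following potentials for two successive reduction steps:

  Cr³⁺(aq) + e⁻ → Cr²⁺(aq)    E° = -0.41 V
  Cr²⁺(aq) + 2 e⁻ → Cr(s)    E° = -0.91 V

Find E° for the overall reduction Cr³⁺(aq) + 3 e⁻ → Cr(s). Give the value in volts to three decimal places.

Standard free energies of sequential steps add: ΔG°₃ = ΔG°₁ + ΔG°₂, so n₃E°₃ = n₁E°₁ + n₂E°₂.
E°₃ = (1×-0.41 + 2×-0.91) / 3 = (-2.230) / 3 = -0.743 V.
E° values themselves are not directly additive — weighting by electron count is essential.

-0.743 V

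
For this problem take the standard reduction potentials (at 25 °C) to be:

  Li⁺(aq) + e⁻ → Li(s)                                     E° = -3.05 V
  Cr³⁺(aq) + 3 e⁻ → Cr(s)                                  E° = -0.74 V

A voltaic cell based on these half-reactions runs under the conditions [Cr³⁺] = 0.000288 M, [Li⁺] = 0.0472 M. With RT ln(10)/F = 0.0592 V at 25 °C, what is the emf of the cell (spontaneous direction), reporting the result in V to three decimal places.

+2.319 V

Cr³⁺/Cr is the cathode (higher E°), Li⁺/Li the anode: E°cell = -0.74 − (-3.05) = +2.31 V, n = 3.
Overall: Cr³⁺(aq) + 3 Li(s) → Cr(s) + 3 Li⁺(aq)
Q = [Li⁺]^3 / ([Cr³⁺]); log Q = -0.438.
E = E° − (0.0592/n) log Q = +2.31 − (0.0592/3)(-0.438) = +2.319 V.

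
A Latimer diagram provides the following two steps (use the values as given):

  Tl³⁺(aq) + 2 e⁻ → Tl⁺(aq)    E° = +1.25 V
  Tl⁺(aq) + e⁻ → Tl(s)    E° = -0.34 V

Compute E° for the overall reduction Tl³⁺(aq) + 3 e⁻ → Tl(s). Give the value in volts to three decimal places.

Adding the free-energy changes (−nFE°) of the two steps gives −n₃FE°₃ = −n₁FE°₁ − n₂FE°₂.
E°₃ = (2×+1.25 + 1×-0.34) / 3 = (+2.160) / 3 = +0.720 V.
Simply averaging or adding the two E° values would be wrong; the electron-weighted sum is required.

+0.720 V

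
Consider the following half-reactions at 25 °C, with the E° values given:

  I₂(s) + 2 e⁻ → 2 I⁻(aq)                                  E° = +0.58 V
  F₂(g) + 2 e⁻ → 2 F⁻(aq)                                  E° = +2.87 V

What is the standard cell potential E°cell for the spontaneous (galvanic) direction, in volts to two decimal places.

The F₂/F⁻ couple has the higher reduction potential, so it is the cathode; I₂/I⁻ is oxidised at the anode.
E°cell = E°(cathode) − E°(anode) = (+2.87) − (+0.58) = +2.29 V.

+2.29 V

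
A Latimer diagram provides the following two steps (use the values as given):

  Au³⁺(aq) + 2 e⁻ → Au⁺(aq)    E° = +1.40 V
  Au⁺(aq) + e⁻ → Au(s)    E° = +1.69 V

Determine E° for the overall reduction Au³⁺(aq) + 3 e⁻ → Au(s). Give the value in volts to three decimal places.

+1.497 V

Standard free energies of sequential steps add: ΔG°₃ = ΔG°₁ + ΔG°₂, so n₃E°₃ = n₁E°₁ + n₂E°₂.
E°₃ = (2×+1.40 + 1×+1.69) / 3 = (+4.490) / 3 = +1.497 V.
E° values themselves are not directly additive — weighting by electron count is essential.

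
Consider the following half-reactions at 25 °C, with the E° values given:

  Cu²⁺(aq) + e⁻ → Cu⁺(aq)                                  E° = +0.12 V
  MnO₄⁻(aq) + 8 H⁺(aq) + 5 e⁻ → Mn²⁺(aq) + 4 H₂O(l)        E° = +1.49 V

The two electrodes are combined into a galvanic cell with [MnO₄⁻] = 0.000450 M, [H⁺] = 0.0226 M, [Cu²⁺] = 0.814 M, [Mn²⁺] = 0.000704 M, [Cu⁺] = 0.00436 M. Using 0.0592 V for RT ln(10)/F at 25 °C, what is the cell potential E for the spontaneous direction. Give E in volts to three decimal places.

MnO₄⁻/Mn²⁺ is the cathode (higher E°), Cu²⁺/Cu⁺ the anode: E°cell = +1.49 − (+0.12) = +1.37 V, n = 5.
Overall: MnO₄⁻(aq) + 8 H⁺(aq) + 5 Cu⁺(aq) → Mn²⁺(aq) + 4 H₂O(l) + 5 Cu²⁺(aq)
Q = [Mn²⁺]·[Cu²⁺]^5 / ([MnO₄⁻]·[H⁺]^8·[Cu⁺]^5); log Q = 24.717.
E = E° − (0.0592/n) log Q = +1.37 − (0.0592/5)(24.717) = +1.077 V.

+1.077 V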